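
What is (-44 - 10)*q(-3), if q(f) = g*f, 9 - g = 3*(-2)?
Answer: 2430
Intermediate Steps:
g = 15 (g = 9 - 3*(-2) = 9 - 1*(-6) = 9 + 6 = 15)
q(f) = 15*f
(-44 - 10)*q(-3) = (-44 - 10)*(15*(-3)) = -54*(-45) = 2430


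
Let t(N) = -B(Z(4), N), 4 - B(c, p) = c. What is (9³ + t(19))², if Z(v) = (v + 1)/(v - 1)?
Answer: 4752400/9 ≈ 5.2804e+5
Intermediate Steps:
Z(v) = (1 + v)/(-1 + v)
B(c, p) = 4 - c
t(N) = -7/3 (t(N) = -(4 - (1 + 4)/(-1 + 4)) = -(4 - 5/3) = -1*7/3 = -7/3)
(9³ + t(19))² = (9³ - 7/3)² = (729 - 7/3)² = (2180/3)² = 4752400/9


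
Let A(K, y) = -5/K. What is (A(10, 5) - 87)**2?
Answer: 30625/4 ≈ 7656.3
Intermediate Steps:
(A(10, 5) - 87)**2 = (-5/10 - 87)**2 = (-5*1/10 - 87)**2 = (-1/2 - 87)**2 = (-175/2)**2 = 30625/4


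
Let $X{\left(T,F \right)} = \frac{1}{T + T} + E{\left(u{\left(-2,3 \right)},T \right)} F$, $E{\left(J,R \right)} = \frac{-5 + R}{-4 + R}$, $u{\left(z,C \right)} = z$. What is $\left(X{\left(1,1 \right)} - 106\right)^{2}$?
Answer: $\frac{390625}{36} \approx 10851.0$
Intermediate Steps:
$E{\left(J,R \right)} = \frac{-5 + R}{-4 + R}$
$X{\left(T,F \right)} = \frac{1}{2 T} + \frac{F \left(-5 + T\right)}{-4 + T}$ ($X{\left(T,F \right)} = \frac{1}{T + T} + \frac{-5 + T}{-4 + T} F = \frac{1}{2 T} + \frac{F \left(-5 + T\right)}{-4 + T}$)
$\left(X{\left(1,1 \right)} - 106\right)^{2} = \left(\frac{-2 + \frac{1}{2} \cdot 1 + 1 \cdot 1 \left(-5 + 1\right)}{1 \left(-4 + 1\right)} - 106\right)^{2} = \left(1 \frac{1}{-3} \left(-2 + \frac{1}{2} + 1 \cdot 1 \left(-4\right)\right) - 106\right)^{2} = \left(1 \left(- \frac{1}{3}\right) \left(-2 + \frac{1}{2} - 4\right) - 106\right)^{2} = \left(1 \left(- \frac{1}{3}\right) \left(- \frac{11}{2}\right) - 106\right)^{2} = \left(\frac{11}{6} - 106\right)^{2} = \left(- \frac{625}{6}\right)^{2} = \frac{390625}{36}$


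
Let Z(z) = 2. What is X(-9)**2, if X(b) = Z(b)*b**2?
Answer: 26244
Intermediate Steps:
X(b) = 2*b**2
X(-9)**2 = (2*(-9)**2)**2 = (2*81)**2 = 162**2 = 26244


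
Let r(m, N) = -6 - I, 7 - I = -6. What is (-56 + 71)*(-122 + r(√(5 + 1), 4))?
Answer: -2115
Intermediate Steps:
I = 13 (I = 7 - 1*(-6) = 7 + 6 = 13)
r(m, N) = -19 (r(m, N) = -6 - 1*13 = -6 - 13 = -19)
(-56 + 71)*(-122 + r(√(5 + 1), 4)) = (-56 + 71)*(-122 - 19) = 15*(-141) = -2115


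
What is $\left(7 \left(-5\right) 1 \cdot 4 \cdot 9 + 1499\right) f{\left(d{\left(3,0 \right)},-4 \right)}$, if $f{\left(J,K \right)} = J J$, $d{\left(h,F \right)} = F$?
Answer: $0$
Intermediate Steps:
$f{\left(J,K \right)} = J^{2}$
$\left(7 \left(-5\right) 1 \cdot 4 \cdot 9 + 1499\right) f{\left(d{\left(3,0 \right)},-4 \right)} = \left(7 \left(-5\right) 1 \cdot 4 \cdot 9 + 1499\right) 0^{2} = \left(7 \left(\left(-5\right) 4\right) 9 + 1499\right) 0 = \left(7 \left(-20\right) 9 + 1499\right) 0 = \left(\left(-140\right) 9 + 1499\right) 0 = \left(-1260 + 1499\right) 0 = 239 \cdot 0 = 0$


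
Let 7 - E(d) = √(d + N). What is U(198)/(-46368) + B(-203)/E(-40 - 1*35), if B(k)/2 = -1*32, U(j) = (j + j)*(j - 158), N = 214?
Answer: 33589/7245 + 32*√139/45 ≈ 13.020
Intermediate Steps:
U(j) = 2*j*(-158 + j) (U(j) = (2*j)*(-158 + j) = 2*j*(-158 + j))
B(k) = -64 (B(k) = 2*(-1*32) = 2*(-32) = -64)
E(d) = 7 - √(214 + d) (E(d) = 7 - √(d + 214) = 7 - √(214 + d))
U(198)/(-46368) + B(-203)/E(-40 - 1*35) = (2*198*(-158 + 198))/(-46368) - 64/(7 - √(214 + (-40 - 1*35))) = (2*198*40)*(-1/46368) - 64/(7 - √(214 + (-40 - 35))) = 15840*(-1/46368) - 64/(7 - √(214 - 75)) = -55/161 - 64/(7 - √139)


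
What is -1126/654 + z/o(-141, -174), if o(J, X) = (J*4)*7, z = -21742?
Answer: 38785/10246 ≈ 3.7854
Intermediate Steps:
o(J, X) = 28*J (o(J, X) = (4*J)*7 = 28*J)
-1126/654 + z/o(-141, -174) = -1126/654 - 21742/(28*(-141)) = -1126*1/654 - 21742/(-3948) = -563/327 - 21742*(-1/3948) = -563/327 + 1553/282 = 38785/10246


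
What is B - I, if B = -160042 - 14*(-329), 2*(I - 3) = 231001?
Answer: -541879/2 ≈ -2.7094e+5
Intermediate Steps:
I = 231007/2 (I = 3 + (½)*231001 = 3 + 231001/2 = 231007/2 ≈ 1.1550e+5)
B = -155436 (B = -160042 + 4606 = -155436)
B - I = -155436 - 1*231007/2 = -155436 - 231007/2 = -541879/2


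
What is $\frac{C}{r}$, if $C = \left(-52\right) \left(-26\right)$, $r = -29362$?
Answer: $- \frac{676}{14681} \approx -0.046046$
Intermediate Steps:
$C = 1352$
$\frac{C}{r} = \frac{1352}{-29362} = 1352 \left(- \frac{1}{29362}\right) = - \frac{676}{14681}$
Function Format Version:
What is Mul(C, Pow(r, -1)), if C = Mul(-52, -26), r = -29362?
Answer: Rational(-676, 14681) ≈ -0.046046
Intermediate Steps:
C = 1352
Mul(C, Pow(r, -1)) = Mul(1352, Pow(-29362, -1)) = Mul(1352, Rational(-1, 29362)) = Rational(-676, 14681)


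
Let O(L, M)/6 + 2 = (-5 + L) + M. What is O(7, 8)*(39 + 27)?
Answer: 3168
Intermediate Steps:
O(L, M) = -42 + 6*L + 6*M (O(L, M) = -12 + 6*((-5 + L) + M) = -12 + 6*(-5 + L + M) = -12 + (-30 + 6*L + 6*M) = -42 + 6*L + 6*M)
O(7, 8)*(39 + 27) = (-42 + 6*7 + 6*8)*(39 + 27) = (-42 + 42 + 48)*66 = 48*66 = 3168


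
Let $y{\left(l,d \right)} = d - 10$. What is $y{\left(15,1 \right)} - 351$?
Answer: $-360$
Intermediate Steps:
$y{\left(l,d \right)} = -10 + d$ ($y{\left(l,d \right)} = d - 10 = -10 + d$)
$y{\left(15,1 \right)} - 351 = \left(-10 + 1\right) - 351 = -9 - 351 = -360$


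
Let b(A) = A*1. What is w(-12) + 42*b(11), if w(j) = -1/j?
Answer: 5545/12 ≈ 462.08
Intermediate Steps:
b(A) = A
w(-12) + 42*b(11) = -1/(-12) + 42*11 = -1*(-1/12) + 462 = 1/12 + 462 = 5545/12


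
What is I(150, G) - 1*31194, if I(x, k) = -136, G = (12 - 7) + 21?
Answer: -31330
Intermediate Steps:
G = 26 (G = 5 + 21 = 26)
I(150, G) - 1*31194 = -136 - 1*31194 = -136 - 31194 = -31330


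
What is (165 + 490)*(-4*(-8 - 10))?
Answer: 47160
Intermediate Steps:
(165 + 490)*(-4*(-8 - 10)) = 655*(-4*(-18)) = 655*72 = 47160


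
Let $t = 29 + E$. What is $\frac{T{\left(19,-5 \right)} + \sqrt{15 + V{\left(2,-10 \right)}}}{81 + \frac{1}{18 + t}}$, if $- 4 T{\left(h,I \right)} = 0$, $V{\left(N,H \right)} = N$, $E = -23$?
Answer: $\frac{24 \sqrt{17}}{1945} \approx 0.050876$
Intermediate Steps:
$T{\left(h,I \right)} = 0$ ($T{\left(h,I \right)} = \left(- \frac{1}{4}\right) 0 = 0$)
$t = 6$ ($t = 29 - 23 = 6$)
$\frac{T{\left(19,-5 \right)} + \sqrt{15 + V{\left(2,-10 \right)}}}{81 + \frac{1}{18 + t}} = \frac{0 + \sqrt{15 + 2}}{81 + \frac{1}{18 + 6}} = \frac{0 + \sqrt{17}}{81 + \frac{1}{24}} = \frac{\sqrt{17}}{81 + \frac{1}{24}} = \frac{\sqrt{17}}{\frac{1945}{24}} = \sqrt{17} \cdot \frac{24}{1945} = \frac{24 \sqrt{17}}{1945}$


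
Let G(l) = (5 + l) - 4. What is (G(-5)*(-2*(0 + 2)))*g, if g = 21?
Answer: 336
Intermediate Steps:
G(l) = 1 + l
(G(-5)*(-2*(0 + 2)))*g = ((1 - 5)*(-2*(0 + 2)))*21 = -(-8)*2*21 = -4*(-4)*21 = 16*21 = 336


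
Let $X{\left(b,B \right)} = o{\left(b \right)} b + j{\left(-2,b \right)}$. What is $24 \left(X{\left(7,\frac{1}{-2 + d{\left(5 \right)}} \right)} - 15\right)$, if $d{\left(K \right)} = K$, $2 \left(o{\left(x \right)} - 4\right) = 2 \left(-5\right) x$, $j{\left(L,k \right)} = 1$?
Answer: $-5544$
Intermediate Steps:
$o{\left(x \right)} = 4 - 5 x$ ($o{\left(x \right)} = 4 + \frac{2 \left(-5\right) x}{2} = 4 + \frac{\left(-10\right) x}{2} = 4 - 5 x$)
$X{\left(b,B \right)} = 1 + b \left(4 - 5 b\right)$ ($X{\left(b,B \right)} = \left(4 - 5 b\right) b + 1 = b \left(4 - 5 b\right) + 1 = 1 + b \left(4 - 5 b\right)$)
$24 \left(X{\left(7,\frac{1}{-2 + d{\left(5 \right)}} \right)} - 15\right) = 24 \left(\left(1 - 7 \left(-4 + 5 \cdot 7\right)\right) - 15\right) = 24 \left(\left(1 - 7 \left(-4 + 35\right)\right) - 15\right) = 24 \left(\left(1 - 7 \cdot 31\right) - 15\right) = 24 \left(\left(1 - 217\right) - 15\right) = 24 \left(-216 - 15\right) = 24 \left(-231\right) = -5544$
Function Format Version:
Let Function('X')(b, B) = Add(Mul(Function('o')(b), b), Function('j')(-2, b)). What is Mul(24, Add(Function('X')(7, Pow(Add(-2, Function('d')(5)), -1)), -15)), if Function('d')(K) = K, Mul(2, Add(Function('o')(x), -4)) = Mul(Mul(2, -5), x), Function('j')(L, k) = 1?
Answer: -5544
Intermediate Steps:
Function('o')(x) = Add(4, Mul(-5, x)) (Function('o')(x) = Add(4, Mul(Rational(1, 2), Mul(Mul(2, -5), x))) = Add(4, Mul(Rational(1, 2), Mul(-10, x))) = Add(4, Mul(-5, x)))
Function('X')(b, B) = Add(1, Mul(b, Add(4, Mul(-5, b)))) (Function('X')(b, B) = Add(Mul(Add(4, Mul(-5, b)), b), 1) = Add(Mul(b, Add(4, Mul(-5, b))), 1) = Add(1, Mul(b, Add(4, Mul(-5, b)))))
Mul(24, Add(Function('X')(7, Pow(Add(-2, Function('d')(5)), -1)), -15)) = Mul(24, Add(Add(1, Mul(-1, 7, Add(-4, Mul(5, 7)))), -15)) = Mul(24, Add(Add(1, Mul(-1, 7, Add(-4, 35))), -15)) = Mul(24, Add(Add(1, Mul(-1, 7, 31)), -15)) = Mul(24, Add(Add(1, -217), -15)) = Mul(24, Add(-216, -15)) = Mul(24, -231) = -5544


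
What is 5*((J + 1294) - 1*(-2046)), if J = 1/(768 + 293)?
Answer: 17718705/1061 ≈ 16700.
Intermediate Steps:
J = 1/1061 ≈ 0.00094251
5*((J + 1294) - 1*(-2046)) = 5*((1/1061 + 1294) - 1*(-2046)) = 5*(1372935/1061 + 2046) = 5*(3543741/1061) = 17718705/1061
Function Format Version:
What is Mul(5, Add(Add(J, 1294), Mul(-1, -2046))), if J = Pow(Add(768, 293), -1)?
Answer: Rational(17718705, 1061) ≈ 16700.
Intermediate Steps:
J = Rational(1, 1061) (J = Pow(1061, -1) = Rational(1, 1061) ≈ 0.00094251)
Mul(5, Add(Add(J, 1294), Mul(-1, -2046))) = Mul(5, Add(Add(Rational(1, 1061), 1294), Mul(-1, -2046))) = Mul(5, Add(Rational(1372935, 1061), 2046)) = Mul(5, Rational(3543741, 1061)) = Rational(17718705, 1061)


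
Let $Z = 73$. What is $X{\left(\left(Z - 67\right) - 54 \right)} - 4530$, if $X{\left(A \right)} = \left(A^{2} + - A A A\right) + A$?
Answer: $108318$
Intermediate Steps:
$X{\left(A \right)} = A + A^{2} - A^{3}$ ($X{\left(A \right)} = \left(A^{2} + - A^{2} A\right) + A = \left(A^{2} - A^{3}\right) + A = A + A^{2} - A^{3}$)
$X{\left(\left(Z - 67\right) - 54 \right)} - 4530 = \left(\left(73 - 67\right) - 54\right) \left(1 + \left(\left(73 - 67\right) - 54\right) - \left(\left(73 - 67\right) - 54\right)^{2}\right) - 4530 = \left(6 - 54\right) \left(1 + \left(6 - 54\right) - \left(6 - 54\right)^{2}\right) - 4530 = - 48 \left(1 - 48 - \left(-48\right)^{2}\right) - 4530 = - 48 \left(1 - 48 - 2304\right) - 4530 = \left(-48\right) \left(-2351\right) - 4530 = 112848 - 4530 = 108318$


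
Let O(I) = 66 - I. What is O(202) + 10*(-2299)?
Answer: -23126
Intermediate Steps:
O(202) + 10*(-2299) = (66 - 1*202) + 10*(-2299) = (66 - 202) - 22990 = -136 - 22990 = -23126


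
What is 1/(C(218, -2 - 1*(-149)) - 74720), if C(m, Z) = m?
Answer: -1/74502 ≈ -1.3422e-5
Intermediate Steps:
1/(C(218, -2 - 1*(-149)) - 74720) = 1/(218 - 74720) = 1/(-74502) = -1/74502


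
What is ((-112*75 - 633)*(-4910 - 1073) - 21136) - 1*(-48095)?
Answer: 54071398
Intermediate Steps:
((-112*75 - 633)*(-4910 - 1073) - 21136) - 1*(-48095) = ((-8400 - 633)*(-5983) - 21136) + 48095 = (-9033*(-5983) - 21136) + 48095 = (54044439 - 21136) + 48095 = 54023303 + 48095 = 54071398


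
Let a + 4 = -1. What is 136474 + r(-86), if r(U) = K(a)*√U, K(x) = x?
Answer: 136474 - 5*I*√86 ≈ 1.3647e+5 - 46.368*I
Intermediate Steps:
a = -5 (a = -4 - 1 = -5)
r(U) = -5*√U
136474 + r(-86) = 136474 - 5*I*√86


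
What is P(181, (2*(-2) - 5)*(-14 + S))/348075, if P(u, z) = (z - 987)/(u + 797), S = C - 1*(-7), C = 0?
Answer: -22/8105175 ≈ -2.7143e-6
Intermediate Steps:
S = 7 (S = 0 - 1*(-7) = 0 + 7 = 7)
P(u, z) = (-987 + z)/(797 + u)
P(181, (2*(-2) - 5)*(-14 + S))/348075 = ((-987 + (2*(-2) - 5)*(-14 + 7))/(797 + 181))/348075 = ((-987 + (-4 - 5)*(-7))/978)*(1/348075) = ((-987 - 9*(-7))/978)*(1/348075) = ((-987 + 63)/978)*(1/348075) = ((1/978)*(-924))*(1/348075) = -154/163*1/348075 = -22/8105175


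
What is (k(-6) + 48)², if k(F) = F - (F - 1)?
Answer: 2401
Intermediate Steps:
k(F) = 1 (k(F) = F - (-1 + F) = F + (1 - F) = 1)
(k(-6) + 48)² = (1 + 48)² = 49² = 2401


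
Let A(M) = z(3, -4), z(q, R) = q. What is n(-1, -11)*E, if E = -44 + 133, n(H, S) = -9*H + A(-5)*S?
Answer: -2136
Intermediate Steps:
A(M) = 3
n(H, S) = -9*H + 3*S
E = 89
n(-1, -11)*E = (-9*(-1) + 3*(-11))*89 = (9 - 33)*89 = -24*89 = -2136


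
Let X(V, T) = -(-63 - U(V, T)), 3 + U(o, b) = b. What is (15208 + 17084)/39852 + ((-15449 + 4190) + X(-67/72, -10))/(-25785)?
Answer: 1316204/1057185 ≈ 1.2450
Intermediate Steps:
U(o, b) = -3 + b
X(V, T) = 60 + T (X(V, T) = -(-63 - (-3 + T)) = -(-63 + (3 - T)) = -(-60 - T) = 60 + T)
(15208 + 17084)/39852 + ((-15449 + 4190) + X(-67/72, -10))/(-25785) = (15208 + 17084)/39852 + ((-15449 + 4190) + (60 - 10))/(-25785) = 32292*(1/39852) + (-11259 + 50)*(-1/25785) = 299/369 - 11209*(-1/25785) = 299/369 + 11209/25785 = 1316204/1057185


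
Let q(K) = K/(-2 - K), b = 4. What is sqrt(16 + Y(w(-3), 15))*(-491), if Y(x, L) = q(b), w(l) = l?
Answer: -491*sqrt(138)/3 ≈ -1922.6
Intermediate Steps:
Y(x, L) = -2/3 (Y(x, L) = -1*4/(2 + 4) = -1*4/6 = -1*4*1/6 = -2/3)
sqrt(16 + Y(w(-3), 15))*(-491) = sqrt(16 - 2/3)*(-491) = sqrt(46/3)*(-491) = (sqrt(138)/3)*(-491) = -491*sqrt(138)/3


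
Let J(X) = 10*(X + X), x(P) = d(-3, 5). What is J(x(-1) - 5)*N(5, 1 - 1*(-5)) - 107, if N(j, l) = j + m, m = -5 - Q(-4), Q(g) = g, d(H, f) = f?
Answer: -107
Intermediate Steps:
m = -1 (m = -5 - 1*(-4) = -5 + 4 = -1)
x(P) = 5
J(X) = 20*X (J(X) = 10*(2*X) = 20*X)
N(j, l) = -1 + j (N(j, l) = j - 1 = -1 + j)
J(x(-1) - 5)*N(5, 1 - 1*(-5)) - 107 = (20*(5 - 5))*(-1 + 5) - 107 = (20*0)*4 - 107 = 0*4 - 107 = 0 - 107 = -107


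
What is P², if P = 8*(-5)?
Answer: 1600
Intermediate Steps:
P = -40
P² = (-40)² = 1600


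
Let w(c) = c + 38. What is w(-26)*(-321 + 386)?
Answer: 780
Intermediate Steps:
w(c) = 38 + c
w(-26)*(-321 + 386) = (38 - 26)*(-321 + 386) = 12*65 = 780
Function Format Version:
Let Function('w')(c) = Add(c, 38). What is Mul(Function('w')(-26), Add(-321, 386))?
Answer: 780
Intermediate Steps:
Function('w')(c) = Add(38, c)
Mul(Function('w')(-26), Add(-321, 386)) = Mul(Add(38, -26), Add(-321, 386)) = Mul(12, 65) = 780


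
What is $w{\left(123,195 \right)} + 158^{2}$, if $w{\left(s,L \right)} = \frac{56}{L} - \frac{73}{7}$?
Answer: $\frac{34062017}{1365} \approx 24954.0$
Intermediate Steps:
$w{\left(s,L \right)} = - \frac{73}{7} + \frac{56}{L}$ ($w{\left(s,L \right)} = \frac{56}{L} - \frac{73}{7} = - \frac{73}{7} + \frac{56}{L}$)
$w{\left(123,195 \right)} + 158^{2} = \left(- \frac{73}{7} + \frac{56}{195}\right) + 158^{2} = \left(- \frac{73}{7} + 56 \cdot \frac{1}{195}\right) + 24964 = \left(- \frac{73}{7} + \frac{56}{195}\right) + 24964 = - \frac{13843}{1365} + 24964 = \frac{34062017}{1365}$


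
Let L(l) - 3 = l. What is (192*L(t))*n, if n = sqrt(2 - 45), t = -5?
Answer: -384*I*sqrt(43) ≈ -2518.1*I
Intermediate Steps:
L(l) = 3 + l
n = I*sqrt(43) (n = sqrt(-43) = I*sqrt(43) ≈ 6.5574*I)
(192*L(t))*n = (192*(3 - 5))*(I*sqrt(43)) = (192*(-2))*(I*sqrt(43)) = -384*I*sqrt(43)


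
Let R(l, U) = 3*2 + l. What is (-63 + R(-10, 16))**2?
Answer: 4489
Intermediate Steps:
R(l, U) = 6 + l
(-63 + R(-10, 16))**2 = (-63 + (6 - 10))**2 = (-63 - 4)**2 = (-67)**2 = 4489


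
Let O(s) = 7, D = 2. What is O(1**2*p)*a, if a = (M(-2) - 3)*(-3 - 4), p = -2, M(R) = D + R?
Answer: 147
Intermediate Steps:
M(R) = 2 + R
a = 21 (a = ((2 - 2) - 3)*(-3 - 4) = (0 - 3)*(-7) = -3*(-7) = 21)
O(1**2*p)*a = 7*21 = 147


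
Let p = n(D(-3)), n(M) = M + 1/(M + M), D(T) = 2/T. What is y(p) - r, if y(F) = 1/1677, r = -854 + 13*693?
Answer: -13675934/1677 ≈ -8155.0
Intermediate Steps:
n(M) = M + 1/(2*M)
p = -17/12 (p = 2/(-3) + 1/(2*((2/(-3)))) = 2*(-⅓) + 1/(2*((2*(-⅓)))) = -⅔ + 1/(2*(-⅔)) = -⅔ + (½)*(-3/2) = -⅔ - ¾ = -17/12 ≈ -1.4167)
r = 8155 (r = -854 + 9009 = 8155)
y(F) = 1/1677
y(p) - r = 1/1677 - 1*8155 = 1/1677 - 8155 = -13675934/1677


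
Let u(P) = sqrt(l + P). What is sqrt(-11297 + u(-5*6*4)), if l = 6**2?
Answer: sqrt(-11297 + 2*I*sqrt(21)) ≈ 0.0431 + 106.29*I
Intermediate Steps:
l = 36
u(P) = sqrt(36 + P)
sqrt(-11297 + u(-5*6*4)) = sqrt(-11297 + sqrt(36 - 5*6*4)) = sqrt(-11297 + sqrt(36 - 30*4)) = sqrt(-11297 + sqrt(36 - 120)) = sqrt(-11297 + sqrt(-84)) = sqrt(-11297 + 2*I*sqrt(21))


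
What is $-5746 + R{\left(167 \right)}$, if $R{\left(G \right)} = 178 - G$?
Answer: $-5735$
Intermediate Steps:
$-5746 + R{\left(167 \right)} = -5746 + \left(178 - 167\right) = -5746 + 11 = -5735$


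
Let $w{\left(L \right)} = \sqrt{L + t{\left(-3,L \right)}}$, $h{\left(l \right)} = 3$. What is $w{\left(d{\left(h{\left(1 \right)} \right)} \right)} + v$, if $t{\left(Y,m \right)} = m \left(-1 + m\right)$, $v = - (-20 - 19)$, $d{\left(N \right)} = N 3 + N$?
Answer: $51$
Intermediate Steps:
$d{\left(N \right)} = 4 N$ ($d{\left(N \right)} = 3 N + N = 4 N$)
$v = 39$ ($v = \left(-1\right) \left(-39\right) = 39$)
$w{\left(L \right)} = \sqrt{L + L \left(-1 + L\right)}$
$w{\left(d{\left(h{\left(1 \right)} \right)} \right)} + v = \sqrt{\left(4 \cdot 3\right)^{2}} + 39 = \sqrt{12^{2}} + 39 = \sqrt{144} + 39 = 12 + 39 = 51$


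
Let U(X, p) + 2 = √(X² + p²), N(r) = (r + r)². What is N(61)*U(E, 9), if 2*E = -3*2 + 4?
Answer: -29768 + 14884*√82 ≈ 1.0501e+5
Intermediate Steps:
N(r) = 4*r² (N(r) = (2*r)² = 4*r²)
E = -1 (E = (-3*2 + 4)/2 = (-6 + 4)/2 = (½)*(-2) = -1)
U(X, p) = -2 + √(X² + p²)
N(61)*U(E, 9) = (4*61²)*(-2 + √((-1)² + 9²)) = (4*3721)*(-2 + √(1 + 81)) = 14884*(-2 + √82) = -29768 + 14884*√82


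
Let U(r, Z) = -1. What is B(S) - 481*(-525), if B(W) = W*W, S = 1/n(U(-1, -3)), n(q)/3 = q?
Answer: 2272726/9 ≈ 2.5253e+5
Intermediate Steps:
n(q) = 3*q
S = -1/3 (S = 1/(3*(-1)) = 1/(-3) = -1/3 ≈ -0.33333)
B(W) = W**2
B(S) - 481*(-525) = (-1/3)**2 - 481*(-525) = 1/9 + 252525 = 2272726/9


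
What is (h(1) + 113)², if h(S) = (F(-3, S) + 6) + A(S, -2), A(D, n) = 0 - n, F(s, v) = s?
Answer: 13924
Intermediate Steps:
A(D, n) = -n
h(S) = 5 (h(S) = (-3 + 6) - 1*(-2) = 3 + 2 = 5)
(h(1) + 113)² = (5 + 113)² = 118² = 13924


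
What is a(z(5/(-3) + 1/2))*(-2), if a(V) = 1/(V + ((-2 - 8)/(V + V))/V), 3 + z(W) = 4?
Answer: ½ ≈ 0.50000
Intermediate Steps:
z(W) = 1 (z(W) = -3 + 4 = 1)
a(V) = 1/(V - 5/V²) (a(V) = 1/(V + (-10*1/(2*V))/V) = 1/(V + (-5/V)/V) = 1/(V - 5/V²))
a(z(5/(-3) + 1/2))*(-2) = (1²/(-5 + 1³))*(-2) = (1/(-5 + 1))*(-2) = (1/(-4))*(-2) = (1*(-¼))*(-2) = -¼*(-2) = ½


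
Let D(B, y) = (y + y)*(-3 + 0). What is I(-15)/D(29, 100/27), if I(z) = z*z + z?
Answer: -189/20 ≈ -9.4500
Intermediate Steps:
I(z) = z + z² (I(z) = z² + z = z + z²)
D(B, y) = -6*y (D(B, y) = (2*y)*(-3) = -6*y)
I(-15)/D(29, 100/27) = (-15*(1 - 15))/((-600/27)) = (-15*(-14))/((-600/27)) = 210/((-6*100/27)) = 210/(-200/9) = 210*(-9/200) = -189/20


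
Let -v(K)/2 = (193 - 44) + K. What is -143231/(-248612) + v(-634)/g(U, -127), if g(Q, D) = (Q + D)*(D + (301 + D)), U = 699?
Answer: 78687997/128532404 ≈ 0.61220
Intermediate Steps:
g(Q, D) = (301 + 2*D)*(D + Q) (g(Q, D) = (D + Q)*(301 + 2*D) = (301 + 2*D)*(D + Q))
v(K) = -298 - 2*K (v(K) = -2*((193 - 44) + K) = -2*(149 + K) = -298 - 2*K)
-143231/(-248612) + v(-634)/g(U, -127) = -143231/(-248612) + (-298 - 2*(-634))/(2*(-127)**2 + 301*(-127) + 301*699 + 2*(-127)*699) = -143231*(-1/248612) + (-298 + 1268)/(2*16129 - 38227 + 210399 - 177546) = 143231/248612 + 970/(32258 - 38227 + 210399 - 177546) = 143231/248612 + 970/26884 = 143231/248612 + 970*(1/26884) = 143231/248612 + 485/13442 = 78687997/128532404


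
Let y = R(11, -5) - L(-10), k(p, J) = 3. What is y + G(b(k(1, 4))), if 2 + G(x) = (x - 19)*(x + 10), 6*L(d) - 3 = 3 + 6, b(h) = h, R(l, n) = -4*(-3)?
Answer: -200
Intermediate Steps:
R(l, n) = 12
L(d) = 2 (L(d) = 1/2 + (3 + 6)/6 = 1/2 + (1/6)*9 = 1/2 + 3/2 = 2)
y = 10 (y = 12 - 1*2 = 12 - 2 = 10)
G(x) = -2 + (-19 + x)*(10 + x) (G(x) = -2 + (x - 19)*(x + 10) = -2 + (-19 + x)*(10 + x))
y + G(b(k(1, 4))) = 10 + (-192 + 3**2 - 9*3) = 10 + (-192 + 9 - 27) = 10 - 210 = -200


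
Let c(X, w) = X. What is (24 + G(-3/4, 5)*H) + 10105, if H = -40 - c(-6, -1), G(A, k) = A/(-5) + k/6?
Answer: 302867/30 ≈ 10096.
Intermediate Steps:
G(A, k) = -A/5 + k/6 (G(A, k) = A*(-1/5) + k*(1/6) = -A/5 + k/6)
H = -34 (H = -40 - 1*(-6) = -40 + 6 = -34)
(24 + G(-3/4, 5)*H) + 10105 = (24 + (-(-3)/(5*4) + (1/6)*5)*(-34)) + 10105 = (24 + (-(-3)/(5*4) + 5/6)*(-34)) + 10105 = (24 + (-1/5*(-3/4) + 5/6)*(-34)) + 10105 = (24 + (3/20 + 5/6)*(-34)) + 10105 = (24 + (59/60)*(-34)) + 10105 = (24 - 1003/30) + 10105 = -283/30 + 10105 = 302867/30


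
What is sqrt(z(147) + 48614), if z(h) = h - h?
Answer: sqrt(48614) ≈ 220.49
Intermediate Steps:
z(h) = 0
sqrt(z(147) + 48614) = sqrt(0 + 48614) = sqrt(48614)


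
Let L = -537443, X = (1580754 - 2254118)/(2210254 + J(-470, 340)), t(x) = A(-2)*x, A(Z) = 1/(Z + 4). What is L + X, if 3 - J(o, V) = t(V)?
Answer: -1187796460905/2210087 ≈ -5.3744e+5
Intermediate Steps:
A(Z) = 1/(4 + Z)
t(x) = x/2 (t(x) = x/(4 - 2) = x/2)
J(o, V) = 3 - V/2
X = -673364/2210087 (X = (1580754 - 2254118)/(2210254 + (3 - ½*340)) = -673364/(2210254 + (3 - 170)) = -673364/(2210254 - 167) = -673364/2210087 ≈ -0.30468)
L + X = -537443 - 673364/2210087 = -1187796460905/2210087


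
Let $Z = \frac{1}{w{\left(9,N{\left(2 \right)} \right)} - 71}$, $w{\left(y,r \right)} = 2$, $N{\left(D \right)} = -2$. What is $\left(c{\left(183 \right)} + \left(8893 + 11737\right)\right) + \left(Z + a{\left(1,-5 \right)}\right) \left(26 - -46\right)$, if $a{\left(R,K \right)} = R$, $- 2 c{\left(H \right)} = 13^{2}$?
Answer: $\frac{948357}{46} \approx 20616.0$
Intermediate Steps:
$c{\left(H \right)} = - \frac{169}{2}$ ($c{\left(H \right)} = - \frac{13^{2}}{2} = \left(- \frac{1}{2}\right) 169 = - \frac{169}{2}$)
$Z = - \frac{1}{69}$ ($Z = \frac{1}{2 - 71} = \frac{1}{-69} = - \frac{1}{69} \approx -0.014493$)
$\left(c{\left(183 \right)} + \left(8893 + 11737\right)\right) + \left(Z + a{\left(1,-5 \right)}\right) \left(26 - -46\right) = \left(- \frac{169}{2} + \left(8893 + 11737\right)\right) + \left(- \frac{1}{69} + 1\right) \left(26 - -46\right) = \left(- \frac{169}{2} + 20630\right) + \frac{68 \left(26 + 46\right)}{69} = \frac{41091}{2} + \frac{68}{69} \cdot 72 = \frac{41091}{2} + \frac{1632}{23} = \frac{948357}{46}$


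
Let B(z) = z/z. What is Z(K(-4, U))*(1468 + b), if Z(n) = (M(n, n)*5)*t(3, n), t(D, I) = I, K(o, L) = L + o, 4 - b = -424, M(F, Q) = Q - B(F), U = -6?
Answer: 1042800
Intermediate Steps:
B(z) = 1
M(F, Q) = -1 + Q (M(F, Q) = Q - 1*1 = Q - 1 = -1 + Q)
b = 428 (b = 4 - 1*(-424) = 4 + 424 = 428)
Z(n) = n*(-5 + 5*n) (Z(n) = ((-1 + n)*5)*n = (-5 + 5*n)*n = n*(-5 + 5*n))
Z(K(-4, U))*(1468 + b) = (5*(-6 - 4)*(-1 + (-6 - 4)))*(1468 + 428) = (5*(-10)*(-1 - 10))*1896 = (5*(-10)*(-11))*1896 = 550*1896 = 1042800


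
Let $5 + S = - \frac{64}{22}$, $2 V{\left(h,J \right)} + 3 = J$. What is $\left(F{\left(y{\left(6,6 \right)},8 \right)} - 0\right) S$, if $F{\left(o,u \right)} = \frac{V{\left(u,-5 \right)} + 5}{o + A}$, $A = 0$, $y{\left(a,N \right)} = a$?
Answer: $- \frac{29}{22} \approx -1.3182$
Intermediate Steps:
$V{\left(h,J \right)} = - \frac{3}{2} + \frac{J}{2}$
$F{\left(o,u \right)} = \frac{1}{o}$ ($F{\left(o,u \right)} = \frac{\left(- \frac{3}{2} + \frac{1}{2} \left(-5\right)\right) + 5}{o + 0} = \frac{\left(- \frac{3}{2} - \frac{5}{2}\right) + 5}{o} = \frac{-4 + 5}{o} = 1 \frac{1}{o} = \frac{1}{o}$)
$S = - \frac{87}{11}$ ($S = -5 - \frac{64}{22} = -5 - \frac{32}{11} = - \frac{87}{11} \approx -7.9091$)
$\left(F{\left(y{\left(6,6 \right)},8 \right)} - 0\right) S = \left(\frac{1}{6} - 0\right) \left(- \frac{87}{11}\right) = \left(\frac{1}{6} + 0\right) \left(- \frac{87}{11}\right) = \frac{1}{6} \left(- \frac{87}{11}\right) = - \frac{29}{22}$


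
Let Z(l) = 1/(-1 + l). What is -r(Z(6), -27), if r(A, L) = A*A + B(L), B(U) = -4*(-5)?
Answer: -501/25 ≈ -20.040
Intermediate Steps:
B(U) = 20
r(A, L) = 20 + A² (r(A, L) = A*A + 20 = A² + 20 = 20 + A²)
-r(Z(6), -27) = -(20 + (1/(-1 + 6))²) = -(20 + (1/5)²) = -(20 + (⅕)²) = -(20 + 1/25) = -1*501/25 = -501/25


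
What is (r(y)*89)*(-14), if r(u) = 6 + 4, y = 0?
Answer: -12460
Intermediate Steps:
r(u) = 10
(r(y)*89)*(-14) = (10*89)*(-14) = 890*(-14) = -12460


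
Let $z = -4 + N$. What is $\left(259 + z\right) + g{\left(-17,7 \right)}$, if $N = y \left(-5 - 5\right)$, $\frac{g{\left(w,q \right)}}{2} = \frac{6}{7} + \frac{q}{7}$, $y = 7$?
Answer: $\frac{1321}{7} \approx 188.71$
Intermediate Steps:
$g{\left(w,q \right)} = \frac{12}{7} + \frac{2 q}{7}$ ($g{\left(w,q \right)} = 2 \left(\frac{6}{7} + \frac{q}{7}\right) = \frac{12}{7} + \frac{2 q}{7}$)
$N = -70$ ($N = 7 \left(-5 - 5\right) = 7 \left(-10\right) = -70$)
$z = -74$ ($z = -4 - 70 = -74$)
$\left(259 + z\right) + g{\left(-17,7 \right)} = \left(259 - 74\right) + \left(\frac{12}{7} + \frac{2}{7} \cdot 7\right) = 185 + \left(\frac{12}{7} + 2\right) = 185 + \frac{26}{7} = \frac{1321}{7}$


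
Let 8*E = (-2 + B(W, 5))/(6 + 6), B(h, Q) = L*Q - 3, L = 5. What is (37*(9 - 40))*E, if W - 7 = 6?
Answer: -5735/24 ≈ -238.96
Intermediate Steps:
W = 13 (W = 7 + 6 = 13)
B(h, Q) = -3 + 5*Q (B(h, Q) = 5*Q - 3 = -3 + 5*Q)
E = 5/24 (E = ((-2 + (-3 + 5*5))/(6 + 6))/8 = ((-2 + (-3 + 25))/12)/8 = ((-2 + 22)*(1/12))/8 = (20*(1/12))/8 = (1/8)*(5/3) = 5/24 ≈ 0.20833)
(37*(9 - 40))*E = (37*(9 - 40))*(5/24) = (37*(-31))*(5/24) = -1147*5/24 = -5735/24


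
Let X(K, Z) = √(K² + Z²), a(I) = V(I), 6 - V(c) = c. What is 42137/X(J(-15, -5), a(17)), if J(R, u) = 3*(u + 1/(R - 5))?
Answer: 842740*√140209/140209 ≈ 2250.6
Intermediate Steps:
V(c) = 6 - c
a(I) = 6 - I
J(R, u) = 3*u + 3/(-5 + R) (J(R, u) = 3*(u + 1/(-5 + R)) = 3*u + 3/(-5 + R))
42137/X(J(-15, -5), a(17)) = 42137/(√((3*(1 - 5*(-5) - 15*(-5))/(-5 - 15))² + (6 - 1*17)²)) = 42137/(√((3*(1 + 25 + 75)/(-20))² + (6 - 17)²)) = 42137/(√((3*(-1/20)*101)² + (-11)²)) = 42137/(√((-303/20)² + 121)) = 42137/(√(91809/400 + 121)) = 42137/(√(140209/400)) = 42137/((√140209/20)) = 42137*(20*√140209/140209) = 842740*√140209/140209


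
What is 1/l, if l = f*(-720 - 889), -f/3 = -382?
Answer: -1/1843914 ≈ -5.4232e-7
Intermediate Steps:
f = 1146 (f = -3*(-382) = 1146)
l = -1843914 (l = 1146*(-720 - 889) = 1146*(-1609) = -1843914)
1/l = 1/(-1843914) = -1/1843914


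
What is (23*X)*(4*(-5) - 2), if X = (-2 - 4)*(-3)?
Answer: -9108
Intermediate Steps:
X = 18 (X = -6*(-3) = 18)
(23*X)*(4*(-5) - 2) = (23*18)*(4*(-5) - 2) = 414*(-20 - 2) = 414*(-22) = -9108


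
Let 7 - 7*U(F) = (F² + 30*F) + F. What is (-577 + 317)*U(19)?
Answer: 245180/7 ≈ 35026.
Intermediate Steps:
U(F) = 1 - 31*F/7 - F²/7 (U(F) = 1 - ((F² + 30*F) + F)/7 = 1 - (F² + 31*F)/7 = 1 + (-31*F/7 - F²/7) = 1 - 31*F/7 - F²/7)
(-577 + 317)*U(19) = (-577 + 317)*(1 - 31/7*19 - ⅐*19²) = -260*(1 - 589/7 - ⅐*361) = -260*(1 - 589/7 - 361/7) = -260*(-943/7) = 245180/7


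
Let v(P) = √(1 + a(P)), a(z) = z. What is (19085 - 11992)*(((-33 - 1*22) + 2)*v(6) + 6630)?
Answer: 47026590 - 375929*√7 ≈ 4.6032e+7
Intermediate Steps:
v(P) = √(1 + P)
(19085 - 11992)*(((-33 - 1*22) + 2)*v(6) + 6630) = (19085 - 11992)*(((-33 - 1*22) + 2)*√(1 + 6) + 6630) = 7093*(((-33 - 22) + 2)*√7 + 6630) = 7093*((-55 + 2)*√7 + 6630) = 7093*(-53*√7 + 6630) = 7093*(6630 - 53*√7) = 47026590 - 375929*√7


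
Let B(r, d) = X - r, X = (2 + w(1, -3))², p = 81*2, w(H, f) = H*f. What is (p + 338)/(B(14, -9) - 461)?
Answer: -250/237 ≈ -1.0549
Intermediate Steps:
p = 162
X = 1 (X = (2 + 1*(-3))² = (2 - 3)² = (-1)² = 1)
B(r, d) = 1 - r
(p + 338)/(B(14, -9) - 461) = (162 + 338)/((1 - 1*14) - 461) = 500/((1 - 14) - 461) = 500/(-13 - 461) = 500/(-474) = 500*(-1/474) = -250/237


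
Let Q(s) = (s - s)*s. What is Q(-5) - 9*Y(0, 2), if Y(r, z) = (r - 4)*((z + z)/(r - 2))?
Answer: -72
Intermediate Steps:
Q(s) = 0 (Q(s) = 0*s = 0)
Y(r, z) = 2*z*(-4 + r)/(-2 + r) (Y(r, z) = (-4 + r)*((2*z)/(-2 + r)) = (-4 + r)*(2*z/(-2 + r)) = 2*z*(-4 + r)/(-2 + r))
Q(-5) - 9*Y(0, 2) = 0 - 18*2*(-4 + 0)/(-2 + 0) = 0 - 18*2*(-4)/(-2) = 0 - 18*2*(-1)*(-4)/2 = 0 - 9*8 = 0 - 72 = -72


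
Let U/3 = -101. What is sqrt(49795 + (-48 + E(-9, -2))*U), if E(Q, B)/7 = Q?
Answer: 2*sqrt(20857) ≈ 288.84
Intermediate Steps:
U = -303 (U = 3*(-101) = -303)
E(Q, B) = 7*Q
sqrt(49795 + (-48 + E(-9, -2))*U) = sqrt(49795 + (-48 + 7*(-9))*(-303)) = sqrt(49795 + (-48 - 63)*(-303)) = sqrt(49795 - 111*(-303)) = sqrt(49795 + 33633) = sqrt(83428) = 2*sqrt(20857)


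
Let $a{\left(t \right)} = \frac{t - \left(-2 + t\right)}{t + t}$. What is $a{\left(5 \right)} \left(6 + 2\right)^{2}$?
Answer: $\frac{64}{5} \approx 12.8$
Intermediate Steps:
$a{\left(t \right)} = \frac{1}{t}$ ($a{\left(t \right)} = \frac{2}{2 t} = 2 \frac{1}{2 t} = \frac{1}{t}$)
$a{\left(5 \right)} \left(6 + 2\right)^{2} = \frac{\left(6 + 2\right)^{2}}{5} = \frac{8^{2}}{5} = \frac{1}{5} \cdot 64 = \frac{64}{5}$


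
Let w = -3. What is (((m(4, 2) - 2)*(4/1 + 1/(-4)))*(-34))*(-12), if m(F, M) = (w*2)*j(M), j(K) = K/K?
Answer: -12240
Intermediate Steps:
j(K) = 1
m(F, M) = -6 (m(F, M) = -3*2*1 = -6*1 = -6)
(((m(4, 2) - 2)*(4/1 + 1/(-4)))*(-34))*(-12) = (((-6 - 2)*(4/1 + 1/(-4)))*(-34))*(-12) = (-8*(4*1 + 1*(-¼))*(-34))*(-12) = (-8*(4 - ¼)*(-34))*(-12) = (-8*15/4*(-34))*(-12) = -30*(-34)*(-12) = 1020*(-12) = -12240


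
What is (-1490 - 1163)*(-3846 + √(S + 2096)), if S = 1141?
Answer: 10203438 - 2653*√3237 ≈ 1.0052e+7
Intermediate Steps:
(-1490 - 1163)*(-3846 + √(S + 2096)) = (-1490 - 1163)*(-3846 + √(1141 + 2096)) = -2653*(-3846 + √3237) = 10203438 - 2653*√3237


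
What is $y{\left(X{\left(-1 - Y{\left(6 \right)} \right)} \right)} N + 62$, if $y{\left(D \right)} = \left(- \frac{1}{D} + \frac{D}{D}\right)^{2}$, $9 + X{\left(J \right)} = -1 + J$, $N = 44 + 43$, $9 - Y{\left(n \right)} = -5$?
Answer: $\frac{97562}{625} \approx 156.1$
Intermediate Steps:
$Y{\left(n \right)} = 14$ ($Y{\left(n \right)} = 9 - -5 = 9 + 5 = 14$)
$N = 87$
$X{\left(J \right)} = -10 + J$ ($X{\left(J \right)} = -9 + \left(-1 + J\right) = -10 + J$)
$y{\left(D \right)} = \left(1 - \frac{1}{D}\right)^{2}$ ($y{\left(D \right)} = \left(- \frac{1}{D} + 1\right)^{2} = \left(1 - \frac{1}{D}\right)^{2}$)
$y{\left(X{\left(-1 - Y{\left(6 \right)} \right)} \right)} N + 62 = \frac{\left(-1 - 25\right)^{2}}{\left(-10 - 15\right)^{2}} \cdot 87 + 62 = \frac{\left(-1 - 25\right)^{2}}{625} \cdot 87 + 62 = \frac{\left(-26\right)^{2}}{625} \cdot 87 + 62 = \frac{1}{625} \cdot 676 \cdot 87 + 62 = \frac{676}{625} \cdot 87 + 62 = \frac{58812}{625} + 62 = \frac{97562}{625}$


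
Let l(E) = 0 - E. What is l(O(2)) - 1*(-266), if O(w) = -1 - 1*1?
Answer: 268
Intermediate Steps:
O(w) = -2 (O(w) = -1 - 1 = -2)
l(E) = -E
l(O(2)) - 1*(-266) = -1*(-2) - 1*(-266) = 2 + 266 = 268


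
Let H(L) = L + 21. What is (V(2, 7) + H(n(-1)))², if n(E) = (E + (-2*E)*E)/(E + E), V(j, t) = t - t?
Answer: 2025/4 ≈ 506.25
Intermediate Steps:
V(j, t) = 0
n(E) = (E - 2*E²)/(2*E) (n(E) = (E - 2*E²)/((2*E)) = (E - 2*E²)*(1/(2*E)) = (E - 2*E²)/(2*E))
H(L) = 21 + L
(V(2, 7) + H(n(-1)))² = (0 + (21 + (½ - 1*(-1))))² = (0 + (21 + (½ + 1)))² = (0 + (21 + 3/2))² = (0 + 45/2)² = (45/2)² = 2025/4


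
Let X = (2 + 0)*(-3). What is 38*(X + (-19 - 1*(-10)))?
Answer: -570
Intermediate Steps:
X = -6 (X = 2*(-3) = -6)
38*(X + (-19 - 1*(-10))) = 38*(-6 + (-19 - 1*(-10))) = 38*(-6 + (-19 + 10)) = 38*(-6 - 9) = 38*(-15) = -570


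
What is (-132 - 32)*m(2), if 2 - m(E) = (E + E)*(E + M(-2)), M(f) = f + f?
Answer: -1640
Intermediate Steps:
M(f) = 2*f
m(E) = 2 - 2*E*(-4 + E) (m(E) = 2 - (E + E)*(E + 2*(-2)) = 2 - 2*E*(E - 4) = 2 - 2*E*(-4 + E))
(-132 - 32)*m(2) = (-132 - 32)*(2 - 2*2² + 8*2) = -164*(2 - 2*4 + 16) = -164*(2 - 8 + 16) = -164*10 = -1640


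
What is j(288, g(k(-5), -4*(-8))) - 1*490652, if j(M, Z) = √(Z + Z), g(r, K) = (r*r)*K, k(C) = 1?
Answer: -490644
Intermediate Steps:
g(r, K) = K*r² (g(r, K) = r²*K = K*r²)
j(M, Z) = √2*√Z (j(M, Z) = √(2*Z) = √2*√Z)
j(288, g(k(-5), -4*(-8))) - 1*490652 = √2*√(-4*(-8)*1²) - 1*490652 = √2*√(32*1) - 490652 = √2*√32 - 490652 = √2*(4*√2) - 490652 = 8 - 490652 = -490644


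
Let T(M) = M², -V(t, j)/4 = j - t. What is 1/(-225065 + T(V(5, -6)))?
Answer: -1/223129 ≈ -4.4817e-6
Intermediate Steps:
V(t, j) = -4*j + 4*t (V(t, j) = -4*(j - t) = -4*j + 4*t)
1/(-225065 + T(V(5, -6))) = 1/(-225065 + (-4*(-6) + 4*5)²) = 1/(-225065 + (24 + 20)²) = 1/(-225065 + 44²) = 1/(-225065 + 1936) = 1/(-223129) = -1/223129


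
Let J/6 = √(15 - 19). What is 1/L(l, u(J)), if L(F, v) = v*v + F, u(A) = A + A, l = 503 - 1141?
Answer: -1/1214 ≈ -0.00082372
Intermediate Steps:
J = 12*I (J = 6*√(15 - 19) = 6*√(-4) = 6*(2*I) = 12*I ≈ 12.0*I)
l = -638
u(A) = 2*A
L(F, v) = F + v² (L(F, v) = v² + F = F + v²)
1/L(l, u(J)) = 1/(-638 + (2*(12*I))²) = 1/(-638 + (24*I)²) = 1/(-638 - 576) = 1/(-1214) = -1/1214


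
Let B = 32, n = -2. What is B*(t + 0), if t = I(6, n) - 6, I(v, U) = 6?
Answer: 0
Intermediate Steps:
t = 0 (t = 6 - 6 = 0)
B*(t + 0) = 32*(0 + 0) = 32*0 = 0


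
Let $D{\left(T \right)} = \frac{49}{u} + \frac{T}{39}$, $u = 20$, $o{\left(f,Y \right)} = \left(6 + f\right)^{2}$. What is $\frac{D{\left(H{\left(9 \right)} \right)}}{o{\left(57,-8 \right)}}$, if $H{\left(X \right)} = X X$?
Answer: $\frac{1177}{1031940} \approx 0.0011406$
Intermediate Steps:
$H{\left(X \right)} = X^{2}$
$D{\left(T \right)} = \frac{49}{20} + \frac{T}{39}$
$\frac{D{\left(H{\left(9 \right)} \right)}}{o{\left(57,-8 \right)}} = \frac{\frac{49}{20} + \frac{9^{2}}{39}}{\left(6 + 57\right)^{2}} = \frac{\frac{49}{20} + \frac{1}{39} \cdot 81}{63^{2}} = \frac{\frac{49}{20} + \frac{27}{13}}{3969} = \frac{1177}{260} \cdot \frac{1}{3969} = \frac{1177}{1031940}$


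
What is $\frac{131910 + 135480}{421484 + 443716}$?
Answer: $\frac{8913}{28840} \approx 0.30905$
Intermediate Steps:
$\frac{131910 + 135480}{421484 + 443716} = \frac{267390}{865200} = 267390 \cdot \frac{1}{865200} = \frac{8913}{28840}$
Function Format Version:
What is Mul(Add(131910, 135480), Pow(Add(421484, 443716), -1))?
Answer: Rational(8913, 28840) ≈ 0.30905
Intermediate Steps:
Mul(Add(131910, 135480), Pow(Add(421484, 443716), -1)) = Mul(267390, Pow(865200, -1)) = Mul(267390, Rational(1, 865200)) = Rational(8913, 28840)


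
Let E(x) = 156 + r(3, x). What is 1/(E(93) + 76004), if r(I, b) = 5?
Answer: 1/76165 ≈ 1.3129e-5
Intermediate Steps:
E(x) = 161 (E(x) = 156 + 5 = 161)
1/(E(93) + 76004) = 1/(161 + 76004) = 1/76165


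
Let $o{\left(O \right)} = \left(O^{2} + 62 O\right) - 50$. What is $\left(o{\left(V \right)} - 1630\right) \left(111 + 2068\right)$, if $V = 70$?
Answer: $16473240$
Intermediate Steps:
$o{\left(O \right)} = -50 + O^{2} + 62 O$
$\left(o{\left(V \right)} - 1630\right) \left(111 + 2068\right) = \left(\left(-50 + 70^{2} + 62 \cdot 70\right) - 1630\right) \left(111 + 2068\right) = \left(\left(-50 + 4900 + 4340\right) - 1630\right) 2179 = \left(9190 - 1630\right) 2179 = 7560 \cdot 2179 = 16473240$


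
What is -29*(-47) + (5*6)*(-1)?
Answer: 1333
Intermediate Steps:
-29*(-47) + (5*6)*(-1) = 1363 + 30*(-1) = 1363 - 30 = 1333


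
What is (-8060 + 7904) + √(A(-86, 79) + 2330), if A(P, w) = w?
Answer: -156 + √2409 ≈ -106.92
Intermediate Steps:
(-8060 + 7904) + √(A(-86, 79) + 2330) = (-8060 + 7904) + √(79 + 2330) = -156 + √2409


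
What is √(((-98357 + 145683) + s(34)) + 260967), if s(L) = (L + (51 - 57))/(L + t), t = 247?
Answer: √24343131441/281 ≈ 555.24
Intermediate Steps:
s(L) = (-6 + L)/(247 + L) (s(L) = (L + (51 - 57))/(L + 247) = (L - 6)/(247 + L) = (-6 + L)/(247 + L))
√(((-98357 + 145683) + s(34)) + 260967) = √(((-98357 + 145683) + (-6 + 34)/(247 + 34)) + 260967) = √((47326 + 28/281) + 260967) = √(13298634/281 + 260967) = √(86630361/281) = √24343131441/281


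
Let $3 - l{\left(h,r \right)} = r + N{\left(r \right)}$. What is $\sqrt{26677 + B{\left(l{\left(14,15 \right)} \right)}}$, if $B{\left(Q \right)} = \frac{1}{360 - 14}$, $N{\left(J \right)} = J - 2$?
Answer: $\frac{11 \sqrt{26393918}}{346} \approx 163.33$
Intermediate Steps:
$N{\left(J \right)} = -2 + J$
$l{\left(h,r \right)} = 5 - 2 r$ ($l{\left(h,r \right)} = 3 - \left(r + \left(-2 + r\right)\right) = 3 - \left(-2 + 2 r\right) = 5 - 2 r$)
$B{\left(Q \right)} = \frac{1}{346}$
$\sqrt{26677 + B{\left(l{\left(14,15 \right)} \right)}} = \sqrt{26677 + \frac{1}{346}} = \sqrt{\frac{9230243}{346}} = \frac{11 \sqrt{26393918}}{346}$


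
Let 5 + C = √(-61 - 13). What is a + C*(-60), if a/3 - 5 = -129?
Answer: -72 - 60*I*√74 ≈ -72.0 - 516.14*I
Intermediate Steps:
a = -372 (a = 15 + 3*(-129) = 15 - 387 = -372)
C = -5 + I*√74 (C = -5 + √(-61 - 13) = -5 + √(-74) = -5 + I*√74 ≈ -5.0 + 8.6023*I)
a + C*(-60) = -372 + (-5 + I*√74)*(-60) = -372 + (300 - 60*I*√74) = -72 - 60*I*√74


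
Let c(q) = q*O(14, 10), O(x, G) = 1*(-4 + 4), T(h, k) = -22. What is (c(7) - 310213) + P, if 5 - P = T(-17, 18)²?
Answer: -310692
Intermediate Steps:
O(x, G) = 0 (O(x, G) = 1*0 = 0)
c(q) = 0 (c(q) = q*0 = 0)
P = -479 (P = 5 - 1*(-22)² = 5 - 1*484 = 5 - 484 = -479)
(c(7) - 310213) + P = (0 - 310213) - 479 = -310213 - 479 = -310692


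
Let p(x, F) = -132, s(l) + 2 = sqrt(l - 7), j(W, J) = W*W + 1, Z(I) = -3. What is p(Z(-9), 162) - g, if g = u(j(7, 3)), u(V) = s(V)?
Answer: -130 - sqrt(43) ≈ -136.56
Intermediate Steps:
j(W, J) = 1 + W**2 (j(W, J) = W**2 + 1 = 1 + W**2)
s(l) = -2 + sqrt(-7 + l) (s(l) = -2 + sqrt(l - 7) = -2 + sqrt(-7 + l))
u(V) = -2 + sqrt(-7 + V)
g = -2 + sqrt(43) (g = -2 + sqrt(-7 + (1 + 7**2)) = -2 + sqrt(-7 + (1 + 49)) = -2 + sqrt(-7 + 50) = -2 + sqrt(43) ≈ 4.5574)
p(Z(-9), 162) - g = -132 - (-2 + sqrt(43)) = -132 + (2 - sqrt(43)) = -130 - sqrt(43)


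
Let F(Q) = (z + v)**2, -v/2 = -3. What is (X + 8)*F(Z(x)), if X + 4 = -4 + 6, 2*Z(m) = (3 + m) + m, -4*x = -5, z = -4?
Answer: 24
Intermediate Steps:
v = 6 (v = -2*(-3) = 6)
x = 5/4 (x = -1/4*(-5) = 5/4 ≈ 1.2500)
Z(m) = 3/2 + m (Z(m) = ((3 + m) + m)/2 = (3 + 2*m)/2 = 3/2 + m)
F(Q) = 4 (F(Q) = (-4 + 6)**2 = 2**2 = 4)
X = -2 (X = -4 + (-4 + 6) = -4 + 2 = -2)
(X + 8)*F(Z(x)) = (-2 + 8)*4 = 6*4 = 24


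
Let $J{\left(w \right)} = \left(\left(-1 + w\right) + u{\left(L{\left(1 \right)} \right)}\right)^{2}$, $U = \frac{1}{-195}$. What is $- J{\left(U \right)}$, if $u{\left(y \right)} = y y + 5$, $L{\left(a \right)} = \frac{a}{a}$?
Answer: $- \frac{948676}{38025} \approx -24.949$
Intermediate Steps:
$U = - \frac{1}{195} \approx -0.0051282$
$L{\left(a \right)} = 1$
$u{\left(y \right)} = 5 + y^{2}$ ($u{\left(y \right)} = y^{2} + 5 = 5 + y^{2}$)
$J{\left(w \right)} = \left(5 + w\right)^{2}$ ($J{\left(w \right)} = \left(\left(-1 + w\right) + \left(5 + 1^{2}\right)\right)^{2} = \left(\left(-1 + w\right) + \left(5 + 1\right)\right)^{2} = \left(\left(-1 + w\right) + 6\right)^{2} = \left(5 + w\right)^{2}$)
$- J{\left(U \right)} = - \left(5 - \frac{1}{195}\right)^{2} = - \left(\frac{974}{195}\right)^{2} = \left(-1\right) \frac{948676}{38025} = - \frac{948676}{38025}$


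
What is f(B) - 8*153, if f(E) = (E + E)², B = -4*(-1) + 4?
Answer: -968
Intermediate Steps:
B = 8 (B = 4 + 4 = 8)
f(E) = 4*E² (f(E) = (2*E)² = 4*E²)
f(B) - 8*153 = 4*8² - 8*153 = 4*64 - 1224 = 256 - 1224 = -968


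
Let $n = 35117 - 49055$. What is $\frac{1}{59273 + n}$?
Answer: $\frac{1}{45335} \approx 2.2058 \cdot 10^{-5}$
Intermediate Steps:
$n = -13938$ ($n = 35117 - 49055 = -13938$)
$\frac{1}{59273 + n} = \frac{1}{59273 - 13938} = \frac{1}{45335}$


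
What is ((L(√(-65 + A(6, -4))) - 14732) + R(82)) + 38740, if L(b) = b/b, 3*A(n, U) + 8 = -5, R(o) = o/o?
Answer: 24010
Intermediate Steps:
R(o) = 1
A(n, U) = -13/3 (A(n, U) = -8/3 + (⅓)*(-5) = -8/3 - 5/3 = -13/3)
L(b) = 1
((L(√(-65 + A(6, -4))) - 14732) + R(82)) + 38740 = ((1 - 14732) + 1) + 38740 = (-14731 + 1) + 38740 = -14730 + 38740 = 24010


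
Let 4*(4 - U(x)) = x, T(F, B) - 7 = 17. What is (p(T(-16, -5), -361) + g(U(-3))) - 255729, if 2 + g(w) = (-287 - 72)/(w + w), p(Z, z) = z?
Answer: -4866466/19 ≈ -2.5613e+5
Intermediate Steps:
T(F, B) = 24 (T(F, B) = 7 + 17 = 24)
U(x) = 4 - x/4
g(w) = -2 - 359/(2*w) (g(w) = -2 + (-287 - 72)/(w + w) = -2 - 359*1/(2*w) = -2 - 359/(2*w))
(p(T(-16, -5), -361) + g(U(-3))) - 255729 = (-361 + (-2 - 359/(2*(4 - ¼*(-3))))) - 255729 = (-361 + (-2 - 359/(2*(4 + ¾)))) - 255729 = (-361 + (-2 - 359/(2*19/4))) - 255729 = (-361 + (-2 - 359/2*4/19)) - 255729 = (-361 + (-2 - 718/19)) - 255729 = (-361 - 756/19) - 255729 = -7615/19 - 255729 = -4866466/19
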